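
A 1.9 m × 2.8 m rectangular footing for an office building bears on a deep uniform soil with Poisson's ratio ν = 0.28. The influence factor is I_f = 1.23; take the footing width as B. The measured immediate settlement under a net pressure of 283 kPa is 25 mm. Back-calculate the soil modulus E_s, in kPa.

S_e = q·B·(1−ν²)/E_s · I_f  ⇒  E_s = q·B·(1−ν²)·I_f / S_e.
E_s = 283 × 1.9 × 0.9216 × 1.23 / 0.025 = 24380 kPa

E_s ≈ 24400 kPa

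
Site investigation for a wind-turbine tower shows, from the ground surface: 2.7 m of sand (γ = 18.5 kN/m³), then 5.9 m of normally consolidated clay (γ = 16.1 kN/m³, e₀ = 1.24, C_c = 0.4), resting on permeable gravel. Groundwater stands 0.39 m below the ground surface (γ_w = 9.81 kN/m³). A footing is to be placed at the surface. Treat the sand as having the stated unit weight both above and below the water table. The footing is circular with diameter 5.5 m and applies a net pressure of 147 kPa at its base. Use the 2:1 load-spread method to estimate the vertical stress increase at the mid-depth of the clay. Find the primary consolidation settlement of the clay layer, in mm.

Mid-depth of clay below the ground surface: z = 2.7 + 5.9/2 = 5.65 m.
Total vertical stress at mid-clay: σ_v = 18.5×2.7 + 16.1×2.95 = 97.445 kPa.
Pore pressure: u = 9.81×(5.65 − 0.39) = 51.601 kPa.
Initial effective stress: σ'_0 = σ_v − u = 97.445 − 51.601 = 45.844 kPa.
Stress increase at mid-clay by the 2:1 spreading method:
Δσ ≈ qD²/(D+z)² = 147×5.5²/(5.5+5.65)² = 35.768 kPa
Final effective stress: σ'_f = σ'_0 + Δσ = 45.844 + 35.768 = 81.612 kPa.
Normally consolidated clay, so the full stress increment lies on the virgin compression line:
S_c = C_c·H/(1+e₀)·log₁₀(σ'_f/σ'_0) = 0.4×5.9/(1+1.24)×log₁₀(81.612/45.844)
    = 1.0536 × 0.25047 = 0.2639 m

S_c ≈ 264 mm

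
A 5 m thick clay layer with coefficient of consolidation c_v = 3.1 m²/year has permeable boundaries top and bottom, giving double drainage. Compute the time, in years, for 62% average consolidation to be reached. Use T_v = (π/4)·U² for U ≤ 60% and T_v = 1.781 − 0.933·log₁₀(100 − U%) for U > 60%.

t ≈ 0.619 years

Drainage path length: H_d = H/2 = 2.5 m (double drainage).
U > 60%: T_v = 1.781 − 0.933·log₁₀(100 − 62) = 0.30706.
t = T_v·H_d²/c_v = 0.30706×2.5²/3.1 = 0.6191 years.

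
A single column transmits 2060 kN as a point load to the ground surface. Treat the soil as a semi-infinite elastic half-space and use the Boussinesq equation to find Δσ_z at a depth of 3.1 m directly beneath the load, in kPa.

Boussinesq vertical stress below a point load on an elastic half-space:
Δσ_z = 3P/(2πz²) · [1 + (r/z)²]^(−5/2)
r/z = 0/3.1 = 0; [1+(r/z)²]^(−5/2) = 1.
Δσ_z = 3×2060/(2π×3.1²) × 1 = 102.35 × 1 = 102.3 kPa

Δσ_z ≈ 102 kPa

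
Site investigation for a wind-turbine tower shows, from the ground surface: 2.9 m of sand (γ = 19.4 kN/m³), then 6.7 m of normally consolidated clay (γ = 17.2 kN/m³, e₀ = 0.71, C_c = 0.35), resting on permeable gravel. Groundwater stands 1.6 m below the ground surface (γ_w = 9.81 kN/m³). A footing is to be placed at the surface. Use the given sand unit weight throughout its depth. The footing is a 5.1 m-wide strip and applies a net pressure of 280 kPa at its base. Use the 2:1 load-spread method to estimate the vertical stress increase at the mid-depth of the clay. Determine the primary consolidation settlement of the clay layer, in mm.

S_c ≈ 622 mm

Mid-depth of clay below the ground surface: z = 2.9 + 6.7/2 = 6.25 m.
Total vertical stress at mid-clay: σ_v = 19.4×2.9 + 17.2×3.35 = 113.88 kPa.
Pore pressure: u = 9.81×(6.25 − 1.6) = 45.617 kPa.
Initial effective stress: σ'_0 = σ_v − u = 113.88 − 45.617 = 68.263 kPa.
Stress increase at mid-clay by the 2:1 spreading method:
Δσ = qB/(B+z) = 280×5.1/(5.1+6.25) = 125.81 kPa
Final effective stress: σ'_f = σ'_0 + Δσ = 68.263 + 125.81 = 194.07 kPa.
Normally consolidated clay, so the full stress increment lies on the virgin compression line:
S_c = C_c·H/(1+e₀)·log₁₀(σ'_f/σ'_0) = 0.35×6.7/(1+0.71)×log₁₀(194.07/68.263)
    = 1.3713 × 0.45377 = 0.6223 m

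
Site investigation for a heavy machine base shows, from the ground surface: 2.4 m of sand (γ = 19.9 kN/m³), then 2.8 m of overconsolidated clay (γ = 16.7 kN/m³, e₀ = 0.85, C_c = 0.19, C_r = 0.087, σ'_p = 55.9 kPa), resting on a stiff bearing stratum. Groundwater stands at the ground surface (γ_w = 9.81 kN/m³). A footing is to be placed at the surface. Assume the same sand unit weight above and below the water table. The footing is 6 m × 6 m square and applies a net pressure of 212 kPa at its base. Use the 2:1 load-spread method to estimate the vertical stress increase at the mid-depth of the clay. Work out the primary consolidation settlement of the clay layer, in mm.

Mid-depth of clay below the ground surface: z = 2.4 + 2.8/2 = 3.8 m.
Total vertical stress at mid-clay: σ_v = 19.9×2.4 + 16.7×1.4 = 71.14 kPa.
Pore pressure: u = 9.81×(3.8 − 0) = 37.278 kPa.
Initial effective stress: σ'_0 = σ_v − u = 71.14 − 37.278 = 33.862 kPa.
Stress increase at mid-clay by the 2:1 spreading method:
Δσ = qBL/((B+z)(L+z)) = 212×6×6/((6+3.8)(6+3.8)) = 79.467 kPa
Final effective stress: σ'_f = 33.862 + 79.467 = 113.33 kPa.
σ'_f = 113.33 > σ'_p = 55.9 kPa, so the stress path crosses the preconsolidation pressure — recompression up to σ'_p, then virgin compression beyond:
S_c = H/(1+e₀)·[C_r·log₁₀(σ'_p/σ'_0) + C_c·log₁₀(σ'_f/σ'_p)]
    = 2.8/1.85 × [0.087×log₁₀(55.9/33.862) + 0.19×log₁₀(113.33/55.9)]
    = 1.5135 × [0.01894 + 0.058317] = 0.1169 m

S_c ≈ 117 mm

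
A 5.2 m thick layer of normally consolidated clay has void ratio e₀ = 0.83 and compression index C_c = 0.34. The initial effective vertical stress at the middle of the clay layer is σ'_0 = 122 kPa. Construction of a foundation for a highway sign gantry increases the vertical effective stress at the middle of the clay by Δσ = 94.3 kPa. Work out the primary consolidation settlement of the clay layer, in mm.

S_c ≈ 240 mm

Final effective stress: σ'_f = σ'_0 + Δσ = 122 + 94.3 = 216.3 kPa.
Normally consolidated clay, so the full stress increment lies on the virgin compression line:
S_c = C_c·H/(1+e₀)·log₁₀(σ'_f/σ'_0) = 0.34×5.2/(1+0.83)×log₁₀(216.3/122)
    = 0.96612 × 0.2487 = 0.2403 m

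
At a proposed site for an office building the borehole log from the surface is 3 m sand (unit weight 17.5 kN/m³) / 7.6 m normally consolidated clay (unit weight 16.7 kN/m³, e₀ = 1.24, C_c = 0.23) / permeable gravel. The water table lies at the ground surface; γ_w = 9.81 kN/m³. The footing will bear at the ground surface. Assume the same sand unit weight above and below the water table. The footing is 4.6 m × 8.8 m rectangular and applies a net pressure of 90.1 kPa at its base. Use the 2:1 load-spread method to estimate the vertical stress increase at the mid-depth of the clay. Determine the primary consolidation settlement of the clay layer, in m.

Mid-depth of clay below the ground surface: z = 3 + 7.6/2 = 6.8 m.
Total vertical stress at mid-clay: σ_v = 17.5×3 + 16.7×3.8 = 115.96 kPa.
Pore pressure: u = 9.81×(6.8 − 0) = 66.708 kPa.
Initial effective stress: σ'_0 = σ_v − u = 115.96 − 66.708 = 49.252 kPa.
Stress increase at mid-clay by the 2:1 spreading method:
Δσ = qBL/((B+z)(L+z)) = 90.1×4.6×8.8/((4.6+6.8)(8.8+6.8)) = 20.509 kPa
Final effective stress: σ'_f = σ'_0 + Δσ = 49.252 + 20.509 = 69.761 kPa.
Normally consolidated clay, so the full stress increment lies on the virgin compression line:
S_c = C_c·H/(1+e₀)·log₁₀(σ'_f/σ'_0) = 0.23×7.6/(1+1.24)×log₁₀(69.761/49.252)
    = 0.78036 × 0.15119 = 0.118 m

S_c ≈ 0.118 m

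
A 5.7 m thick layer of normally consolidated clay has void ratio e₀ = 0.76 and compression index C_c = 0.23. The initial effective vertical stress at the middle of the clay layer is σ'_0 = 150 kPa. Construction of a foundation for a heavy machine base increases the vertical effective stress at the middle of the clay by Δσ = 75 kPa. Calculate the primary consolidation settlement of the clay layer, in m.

S_c ≈ 0.131 m

Final effective stress: σ'_f = σ'_0 + Δσ = 150 + 75 = 225 kPa.
Normally consolidated clay, so the full stress increment lies on the virgin compression line:
S_c = C_c·H/(1+e₀)·log₁₀(σ'_f/σ'_0) = 0.23×5.7/(1+0.76)×log₁₀(225/150)
    = 0.74489 × 0.17609 = 0.1312 m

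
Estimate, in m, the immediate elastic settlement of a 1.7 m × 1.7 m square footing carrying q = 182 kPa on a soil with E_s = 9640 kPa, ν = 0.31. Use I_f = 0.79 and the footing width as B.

Immediate (elastic) settlement: S_e = q·B·(1−ν²)/E_s · I_f.
S_e = 182 × 1.7 × (1 − 0.31²) / 9640 × 0.79
    = 182 × 1.7 × 0.9039 / 9640 × 0.79
    = 0.02292 m

S_e ≈ 0.0229 m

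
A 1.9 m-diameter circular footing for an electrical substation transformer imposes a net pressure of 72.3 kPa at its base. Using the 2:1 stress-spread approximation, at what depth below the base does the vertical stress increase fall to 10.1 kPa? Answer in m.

2:1 spreading — at depth z the loaded area has grown by z in each plan dimension:
qD²/(D+z)² = Δσ_z ⇒ z = D(√(q/Δσ_z) − 1) = 1.9×(√(72.3/10.1) − 1) = 3.183 m

z ≈ 3.18 m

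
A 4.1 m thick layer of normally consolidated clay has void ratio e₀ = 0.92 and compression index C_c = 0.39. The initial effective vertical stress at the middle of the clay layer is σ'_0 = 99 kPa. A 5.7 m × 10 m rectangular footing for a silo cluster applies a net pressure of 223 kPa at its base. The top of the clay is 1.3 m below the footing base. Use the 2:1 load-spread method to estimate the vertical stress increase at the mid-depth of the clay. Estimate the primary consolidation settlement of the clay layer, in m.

S_c ≈ 0.262 m

Mid-depth of clay below the footing base: z = 1.3 + 4.1/2 = 3.35 m.
Stress increase at mid-clay by the 2:1 spreading method:
Δσ = qBL/((B+z)(L+z)) = 223×5.7×10/((5.7+3.35)(10+3.35)) = 105.21 kPa
Final effective stress: σ'_f = σ'_0 + Δσ = 99 + 105.21 = 204.21 kPa.
Normally consolidated clay, so the full stress increment lies on the virgin compression line:
S_c = C_c·H/(1+e₀)·log₁₀(σ'_f/σ'_0) = 0.39×4.1/(1+0.92)×log₁₀(204.21/99)
    = 0.83281 × 0.31444 = 0.2619 m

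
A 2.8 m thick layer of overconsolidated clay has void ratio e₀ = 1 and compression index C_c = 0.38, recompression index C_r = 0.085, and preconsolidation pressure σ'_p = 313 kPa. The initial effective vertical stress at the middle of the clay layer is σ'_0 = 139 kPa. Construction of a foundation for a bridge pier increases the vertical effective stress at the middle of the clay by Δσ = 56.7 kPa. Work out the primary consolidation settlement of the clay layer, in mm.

Final effective stress: σ'_f = 139 + 56.7 = 195.7 kPa.
σ'_f = 195.7 ≤ σ'_p = 313 kPa, so the clay remains overconsolidated and only the recompression index applies:
S_c = C_r·H/(1+e₀)·log₁₀(σ'_f/σ'_0) = 0.085×2.8/2×log₁₀(195.7/139)
    = 0.119 × 0.14858 = 0.01768 m

S_c ≈ 17.7 mm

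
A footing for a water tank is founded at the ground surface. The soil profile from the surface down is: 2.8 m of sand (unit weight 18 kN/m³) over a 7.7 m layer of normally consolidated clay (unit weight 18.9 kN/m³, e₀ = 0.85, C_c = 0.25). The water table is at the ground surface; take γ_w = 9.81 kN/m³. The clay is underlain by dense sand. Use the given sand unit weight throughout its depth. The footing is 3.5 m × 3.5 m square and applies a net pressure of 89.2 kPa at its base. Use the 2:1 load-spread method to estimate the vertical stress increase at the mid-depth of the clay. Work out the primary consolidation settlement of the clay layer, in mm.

Mid-depth of clay below the ground surface: z = 2.8 + 7.7/2 = 6.65 m.
Total vertical stress at mid-clay: σ_v = 18×2.8 + 18.9×3.85 = 123.16 kPa.
Pore pressure: u = 9.81×(6.65 − 0) = 65.237 kPa.
Initial effective stress: σ'_0 = σ_v − u = 123.16 − 65.237 = 57.923 kPa.
Stress increase at mid-clay by the 2:1 spreading method:
Δσ = qBL/((B+z)(L+z)) = 89.2×3.5×3.5/((3.5+6.65)(3.5+6.65)) = 10.606 kPa
Final effective stress: σ'_f = σ'_0 + Δσ = 57.923 + 10.606 = 68.529 kPa.
Normally consolidated clay, so the full stress increment lies on the virgin compression line:
S_c = C_c·H/(1+e₀)·log₁₀(σ'_f/σ'_0) = 0.25×7.7/(1+0.85)×log₁₀(68.529/57.923)
    = 1.0405 × 0.073023 = 0.07598 m

S_c ≈ 76 mm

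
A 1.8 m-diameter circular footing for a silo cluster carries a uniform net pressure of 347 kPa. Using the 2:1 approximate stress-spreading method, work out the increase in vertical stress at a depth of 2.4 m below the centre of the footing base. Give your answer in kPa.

Δσ_z ≈ 63.7 kPa

By the 2:1 method the load spreads at 1 horizontal : 2 vertical, so at depth z the loaded area has grown by z in each plan dimension:
Δσ ≈ qD²/(D+z)² = 347×1.8²/(1.8+2.4)² = 63.735 kPa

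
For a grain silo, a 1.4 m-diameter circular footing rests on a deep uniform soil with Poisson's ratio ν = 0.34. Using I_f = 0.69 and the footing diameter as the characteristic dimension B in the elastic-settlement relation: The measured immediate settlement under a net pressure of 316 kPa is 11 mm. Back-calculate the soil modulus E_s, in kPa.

E_s ≈ 24500 kPa

S_e = q·B·(1−ν²)/E_s · I_f  ⇒  E_s = q·B·(1−ν²)·I_f / S_e.
E_s = 316 × 1.4 × 0.8844 × 0.69 / 0.011 = 24540 kPa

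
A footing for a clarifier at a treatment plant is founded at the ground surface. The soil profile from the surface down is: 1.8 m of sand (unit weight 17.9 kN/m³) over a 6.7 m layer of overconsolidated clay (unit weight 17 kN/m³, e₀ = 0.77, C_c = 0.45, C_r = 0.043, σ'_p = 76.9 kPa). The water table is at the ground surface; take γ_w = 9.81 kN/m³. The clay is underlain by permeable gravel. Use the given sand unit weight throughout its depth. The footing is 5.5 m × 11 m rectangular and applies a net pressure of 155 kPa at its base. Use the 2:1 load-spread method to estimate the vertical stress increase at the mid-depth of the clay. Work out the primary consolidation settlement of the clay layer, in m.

Mid-depth of clay below the ground surface: z = 1.8 + 6.7/2 = 5.15 m.
Total vertical stress at mid-clay: σ_v = 17.9×1.8 + 17×3.35 = 89.17 kPa.
Pore pressure: u = 9.81×(5.15 − 0) = 50.522 kPa.
Initial effective stress: σ'_0 = σ_v − u = 89.17 − 50.522 = 38.648 kPa.
Stress increase at mid-clay by the 2:1 spreading method:
Δσ = qBL/((B+z)(L+z)) = 155×5.5×11/((5.5+5.15)(11+5.15)) = 54.521 kPa
Final effective stress: σ'_f = 38.648 + 54.521 = 93.169 kPa.
σ'_f = 93.169 > σ'_p = 76.9 kPa, so the stress path crosses the preconsolidation pressure — recompression up to σ'_p, then virgin compression beyond:
S_c = H/(1+e₀)·[C_r·log₁₀(σ'_p/σ'_0) + C_c·log₁₀(σ'_f/σ'_p)]
    = 6.7/1.77 × [0.043×log₁₀(76.9/38.648) + 0.45×log₁₀(93.169/76.9)]
    = 3.7853 × [0.012848 + 0.037505] = 0.1906 m

S_c ≈ 0.191 m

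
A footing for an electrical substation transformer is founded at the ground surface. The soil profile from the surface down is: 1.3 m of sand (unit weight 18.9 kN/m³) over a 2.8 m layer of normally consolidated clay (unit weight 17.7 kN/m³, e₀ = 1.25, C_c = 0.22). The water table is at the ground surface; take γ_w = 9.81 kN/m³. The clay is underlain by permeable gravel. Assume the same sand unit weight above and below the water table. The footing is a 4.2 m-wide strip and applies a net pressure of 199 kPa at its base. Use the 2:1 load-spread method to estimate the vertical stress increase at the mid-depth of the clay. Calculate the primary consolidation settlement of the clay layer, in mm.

S_c ≈ 219 mm

Mid-depth of clay below the ground surface: z = 1.3 + 2.8/2 = 2.7 m.
Total vertical stress at mid-clay: σ_v = 18.9×1.3 + 17.7×1.4 = 49.35 kPa.
Pore pressure: u = 9.81×(2.7 − 0) = 26.487 kPa.
Initial effective stress: σ'_0 = σ_v − u = 49.35 − 26.487 = 22.863 kPa.
Stress increase at mid-clay by the 2:1 spreading method:
Δσ = qB/(B+z) = 199×4.2/(4.2+2.7) = 121.13 kPa
Final effective stress: σ'_f = σ'_0 + Δσ = 22.863 + 121.13 = 143.99 kPa.
Normally consolidated clay, so the full stress increment lies on the virgin compression line:
S_c = C_c·H/(1+e₀)·log₁₀(σ'_f/σ'_0) = 0.22×2.8/(1+1.25)×log₁₀(143.99/22.863)
    = 0.27378 × 0.7992 = 0.2188 m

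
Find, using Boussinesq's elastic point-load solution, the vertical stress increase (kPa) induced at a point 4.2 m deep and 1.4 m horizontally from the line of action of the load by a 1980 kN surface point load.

Δσ_z ≈ 41.2 kPa

Boussinesq vertical stress below a point load on an elastic half-space:
Δσ_z = 3P/(2πz²) · [1 + (r/z)²]^(−5/2)
r/z = 1.4/4.2 = 0.33333; [1+(r/z)²]^(−5/2) = 0.76843.
Δσ_z = 3×1980/(2π×4.2²) × 0.76843 = 53.593 × 0.76843 = 41.18 kPa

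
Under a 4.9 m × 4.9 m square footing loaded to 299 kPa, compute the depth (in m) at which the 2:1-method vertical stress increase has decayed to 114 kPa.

z ≈ 3.04 m

2:1 spreading — at depth z the loaded area has grown by z in each plan dimension:
qB²/(B+z)² = Δσ_z ⇒ z = B(√(q/Δσ_z) − 1) = 4.9×(√(299/114) − 1) = 3.036 m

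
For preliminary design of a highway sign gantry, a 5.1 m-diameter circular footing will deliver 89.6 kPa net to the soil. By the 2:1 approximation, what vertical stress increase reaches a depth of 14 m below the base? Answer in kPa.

By the 2:1 method the load spreads at 1 horizontal : 2 vertical, so at depth z the loaded area has grown by z in each plan dimension:
Δσ ≈ qD²/(D+z)² = 89.6×5.1²/(5.1+14)² = 6.3882 kPa

Δσ_z ≈ 6.39 kPa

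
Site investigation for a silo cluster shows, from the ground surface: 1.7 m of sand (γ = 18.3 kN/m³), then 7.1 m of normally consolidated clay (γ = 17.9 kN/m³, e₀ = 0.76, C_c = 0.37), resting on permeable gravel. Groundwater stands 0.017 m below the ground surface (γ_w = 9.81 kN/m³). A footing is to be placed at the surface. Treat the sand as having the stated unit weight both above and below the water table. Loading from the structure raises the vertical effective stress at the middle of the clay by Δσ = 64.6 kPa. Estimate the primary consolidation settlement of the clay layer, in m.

Mid-depth of clay below the ground surface: z = 1.7 + 7.1/2 = 5.25 m.
Total vertical stress at mid-clay: σ_v = 18.3×1.7 + 17.9×3.55 = 94.655 kPa.
Pore pressure: u = 9.81×(5.25 − 0.017) = 51.336 kPa.
Initial effective stress: σ'_0 = σ_v − u = 94.655 − 51.336 = 43.319 kPa.
Final effective stress: σ'_f = σ'_0 + Δσ = 43.319 + 64.6 = 107.92 kPa.
Normally consolidated clay, so the full stress increment lies on the virgin compression line:
S_c = C_c·H/(1+e₀)·log₁₀(σ'_f/σ'_0) = 0.37×7.1/(1+0.76)×log₁₀(107.92/43.319)
    = 1.4926 × 0.39642 = 0.5917 m

S_c ≈ 0.592 m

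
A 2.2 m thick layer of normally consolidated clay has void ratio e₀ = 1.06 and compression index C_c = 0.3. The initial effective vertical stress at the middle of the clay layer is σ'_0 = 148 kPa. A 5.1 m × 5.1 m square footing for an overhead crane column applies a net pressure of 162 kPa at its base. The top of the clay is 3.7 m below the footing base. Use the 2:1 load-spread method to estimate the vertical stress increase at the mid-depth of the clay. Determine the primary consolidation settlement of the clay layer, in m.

S_c ≈ 0.0355 m

Mid-depth of clay below the footing base: z = 3.7 + 2.2/2 = 4.8 m.
Stress increase at mid-clay by the 2:1 spreading method:
Δσ = qBL/((B+z)(L+z)) = 162×5.1×5.1/((5.1+4.8)(5.1+4.8)) = 42.992 kPa
Final effective stress: σ'_f = σ'_0 + Δσ = 148 + 42.992 = 190.99 kPa.
Normally consolidated clay, so the full stress increment lies on the virgin compression line:
S_c = C_c·H/(1+e₀)·log₁₀(σ'_f/σ'_0) = 0.3×2.2/(1+1.06)×log₁₀(190.99/148)
    = 0.32039 × 0.11075 = 0.03548 m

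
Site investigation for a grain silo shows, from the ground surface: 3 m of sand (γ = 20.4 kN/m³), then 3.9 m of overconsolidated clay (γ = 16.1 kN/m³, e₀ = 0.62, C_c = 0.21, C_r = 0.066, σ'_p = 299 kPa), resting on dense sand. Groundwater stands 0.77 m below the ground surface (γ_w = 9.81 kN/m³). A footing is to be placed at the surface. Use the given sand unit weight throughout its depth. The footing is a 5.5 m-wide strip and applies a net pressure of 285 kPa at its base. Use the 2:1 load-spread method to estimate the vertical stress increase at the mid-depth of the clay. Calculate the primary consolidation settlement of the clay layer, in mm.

S_c ≈ 94 mm

Mid-depth of clay below the ground surface: z = 3 + 3.9/2 = 4.95 m.
Total vertical stress at mid-clay: σ_v = 20.4×3 + 16.1×1.95 = 92.595 kPa.
Pore pressure: u = 9.81×(4.95 − 0.77) = 41.006 kPa.
Initial effective stress: σ'_0 = σ_v − u = 92.595 − 41.006 = 51.589 kPa.
Stress increase at mid-clay by the 2:1 spreading method:
Δσ = qB/(B+z) = 285×5.5/(5.5+4.95) = 150 kPa
Final effective stress: σ'_f = 51.589 + 150 = 201.59 kPa.
σ'_f = 201.59 ≤ σ'_p = 299 kPa, so the clay remains overconsolidated and only the recompression index applies:
S_c = C_r·H/(1+e₀)·log₁₀(σ'_f/σ'_0) = 0.066×3.9/1.62×log₁₀(201.59/51.589)
    = 0.15889 × 0.59191 = 0.09405 m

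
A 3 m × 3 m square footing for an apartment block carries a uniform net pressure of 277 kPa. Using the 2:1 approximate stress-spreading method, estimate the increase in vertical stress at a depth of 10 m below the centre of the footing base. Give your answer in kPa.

Δσ_z ≈ 14.8 kPa

By the 2:1 method the load spreads at 1 horizontal : 2 vertical, so at depth z the loaded area has grown by z in each plan dimension:
Δσ = qBL/((B+z)(L+z)) = 277×3×3/((3+10)(3+10)) = 14.751 kPa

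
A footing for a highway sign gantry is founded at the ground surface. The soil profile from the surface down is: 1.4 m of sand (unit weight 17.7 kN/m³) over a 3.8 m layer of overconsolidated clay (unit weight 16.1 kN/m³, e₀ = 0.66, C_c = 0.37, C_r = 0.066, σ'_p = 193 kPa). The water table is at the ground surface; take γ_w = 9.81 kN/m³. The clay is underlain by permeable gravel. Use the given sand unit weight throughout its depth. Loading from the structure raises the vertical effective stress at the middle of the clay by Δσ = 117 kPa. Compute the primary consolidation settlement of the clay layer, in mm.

Mid-depth of clay below the ground surface: z = 1.4 + 3.8/2 = 3.3 m.
Total vertical stress at mid-clay: σ_v = 17.7×1.4 + 16.1×1.9 = 55.37 kPa.
Pore pressure: u = 9.81×(3.3 − 0) = 32.373 kPa.
Initial effective stress: σ'_0 = σ_v − u = 55.37 − 32.373 = 22.997 kPa.
Final effective stress: σ'_f = 22.997 + 117 = 140 kPa.
σ'_f = 140 ≤ σ'_p = 193 kPa, so the clay remains overconsolidated and only the recompression index applies:
S_c = C_r·H/(1+e₀)·log₁₀(σ'_f/σ'_0) = 0.066×3.8/1.66×log₁₀(140/22.997)
    = 0.15109 × 0.78446 = 0.1185 m

S_c ≈ 119 mm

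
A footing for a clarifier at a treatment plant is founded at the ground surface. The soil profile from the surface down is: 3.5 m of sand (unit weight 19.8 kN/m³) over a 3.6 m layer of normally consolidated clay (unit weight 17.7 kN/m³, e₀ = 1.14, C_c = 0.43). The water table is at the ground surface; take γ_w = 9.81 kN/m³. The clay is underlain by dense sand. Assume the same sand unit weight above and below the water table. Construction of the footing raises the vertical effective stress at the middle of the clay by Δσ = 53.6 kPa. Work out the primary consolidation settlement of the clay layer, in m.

S_c ≈ 0.232 m

Mid-depth of clay below the ground surface: z = 3.5 + 3.6/2 = 5.3 m.
Total vertical stress at mid-clay: σ_v = 19.8×3.5 + 17.7×1.8 = 101.16 kPa.
Pore pressure: u = 9.81×(5.3 − 0) = 51.993 kPa.
Initial effective stress: σ'_0 = σ_v − u = 101.16 − 51.993 = 49.167 kPa.
Final effective stress: σ'_f = σ'_0 + Δσ = 49.167 + 53.6 = 102.77 kPa.
Normally consolidated clay, so the full stress increment lies on the virgin compression line:
S_c = C_c·H/(1+e₀)·log₁₀(σ'_f/σ'_0) = 0.43×3.6/(1+1.14)×log₁₀(102.77/49.167)
    = 0.72336 × 0.32019 = 0.2316 m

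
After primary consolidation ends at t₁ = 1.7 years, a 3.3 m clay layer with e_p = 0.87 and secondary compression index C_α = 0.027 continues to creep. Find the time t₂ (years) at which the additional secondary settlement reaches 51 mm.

t₂ ≈ 20 years

S_s = C_α·H/(1+e_p)·log₁₀(t₂/t₁) ⇒ log₁₀(t₂/t₁) = S_s·(1+e_p)/(C_α·H).
log₁₀(t₂/t₁) = 0.051 × (1+0.87) / (0.027×3.3) = 1.07
t₂ = t₁ × 10^1.07 = 1.7 × 11.76 = 19.99 years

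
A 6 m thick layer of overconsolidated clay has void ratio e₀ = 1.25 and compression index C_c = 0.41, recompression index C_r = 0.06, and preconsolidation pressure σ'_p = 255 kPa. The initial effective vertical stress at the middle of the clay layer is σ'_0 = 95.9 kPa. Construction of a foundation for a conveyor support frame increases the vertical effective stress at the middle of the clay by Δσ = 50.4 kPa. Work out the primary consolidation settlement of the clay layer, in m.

S_c ≈ 0.0293 m

Final effective stress: σ'_f = 95.9 + 50.4 = 146.3 kPa.
σ'_f = 146.3 ≤ σ'_p = 255 kPa, so the clay remains overconsolidated and only the recompression index applies:
S_c = C_r·H/(1+e₀)·log₁₀(σ'_f/σ'_0) = 0.06×6/2.25×log₁₀(146.3/95.9)
    = 0.16 × 0.18343 = 0.02935 m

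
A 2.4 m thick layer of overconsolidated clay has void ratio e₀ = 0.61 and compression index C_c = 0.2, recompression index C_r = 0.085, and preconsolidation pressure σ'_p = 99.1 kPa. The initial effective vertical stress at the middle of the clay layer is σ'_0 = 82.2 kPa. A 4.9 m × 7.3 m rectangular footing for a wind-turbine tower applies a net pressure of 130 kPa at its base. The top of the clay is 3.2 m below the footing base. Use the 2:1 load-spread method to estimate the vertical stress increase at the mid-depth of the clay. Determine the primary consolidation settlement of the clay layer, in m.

Mid-depth of clay below the footing base: z = 3.2 + 2.4/2 = 4.4 m.
Stress increase at mid-clay by the 2:1 spreading method:
Δσ = qBL/((B+z)(L+z)) = 130×4.9×7.3/((4.9+4.4)(7.3+4.4)) = 42.736 kPa
Final effective stress: σ'_f = 82.2 + 42.736 = 124.94 kPa.
σ'_f = 124.94 > σ'_p = 99.1 kPa, so the stress path crosses the preconsolidation pressure — recompression up to σ'_p, then virgin compression beyond:
S_c = H/(1+e₀)·[C_r·log₁₀(σ'_p/σ'_0) + C_c·log₁₀(σ'_f/σ'_p)]
    = 2.4/1.61 × [0.085×log₁₀(99.1/82.2) + 0.2×log₁₀(124.94/99.1)]
    = 1.4907 × [0.0069022 + 0.020126] = 0.04029 m

S_c ≈ 0.0403 m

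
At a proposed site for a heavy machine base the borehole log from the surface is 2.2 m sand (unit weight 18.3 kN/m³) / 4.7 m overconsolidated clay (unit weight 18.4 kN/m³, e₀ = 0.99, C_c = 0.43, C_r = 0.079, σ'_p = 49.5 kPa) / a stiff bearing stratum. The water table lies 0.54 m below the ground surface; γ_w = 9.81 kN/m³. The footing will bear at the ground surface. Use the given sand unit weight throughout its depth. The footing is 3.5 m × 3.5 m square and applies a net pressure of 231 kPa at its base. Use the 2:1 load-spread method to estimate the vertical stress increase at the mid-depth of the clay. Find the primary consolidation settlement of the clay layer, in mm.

Mid-depth of clay below the ground surface: z = 2.2 + 4.7/2 = 4.55 m.
Total vertical stress at mid-clay: σ_v = 18.3×2.2 + 18.4×2.35 = 83.5 kPa.
Pore pressure: u = 9.81×(4.55 − 0.54) = 39.338 kPa.
Initial effective stress: σ'_0 = σ_v − u = 83.5 − 39.338 = 44.162 kPa.
Stress increase at mid-clay by the 2:1 spreading method:
Δσ = qBL/((B+z)(L+z)) = 231×3.5×3.5/((3.5+4.55)(3.5+4.55)) = 43.667 kPa
Final effective stress: σ'_f = 44.162 + 43.667 = 87.829 kPa.
σ'_f = 87.829 > σ'_p = 49.5 kPa, so the stress path crosses the preconsolidation pressure — recompression up to σ'_p, then virgin compression beyond:
S_c = H/(1+e₀)·[C_r·log₁₀(σ'_p/σ'_0) + C_c·log₁₀(σ'_f/σ'_p)]
    = 4.7/1.99 × [0.079×log₁₀(49.5/44.162) + 0.43×log₁₀(87.829/49.5)]
    = 2.3618 × [0.003915 + 0.10708] = 0.2621 m

S_c ≈ 262 mm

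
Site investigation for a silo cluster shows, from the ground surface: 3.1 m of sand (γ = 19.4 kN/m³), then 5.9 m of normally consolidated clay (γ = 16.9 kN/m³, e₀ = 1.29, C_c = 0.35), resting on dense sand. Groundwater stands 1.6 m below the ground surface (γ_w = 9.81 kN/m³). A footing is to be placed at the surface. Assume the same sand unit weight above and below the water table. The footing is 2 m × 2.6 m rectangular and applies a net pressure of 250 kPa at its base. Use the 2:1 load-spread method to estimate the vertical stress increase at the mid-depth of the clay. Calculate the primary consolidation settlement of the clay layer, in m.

Mid-depth of clay below the ground surface: z = 3.1 + 5.9/2 = 6.05 m.
Total vertical stress at mid-clay: σ_v = 19.4×3.1 + 16.9×2.95 = 110 kPa.
Pore pressure: u = 9.81×(6.05 − 1.6) = 43.655 kPa.
Initial effective stress: σ'_0 = σ_v − u = 110 − 43.655 = 66.345 kPa.
Stress increase at mid-clay by the 2:1 spreading method:
Δσ = qBL/((B+z)(L+z)) = 250×2×2.6/((2+6.05)(2.6+6.05)) = 18.669 kPa
Final effective stress: σ'_f = σ'_0 + Δσ = 66.345 + 18.669 = 85.014 kPa.
Normally consolidated clay, so the full stress increment lies on the virgin compression line:
S_c = C_c·H/(1+e₀)·log₁₀(σ'_f/σ'_0) = 0.35×5.9/(1+1.29)×log₁₀(85.014/66.345)
    = 0.90175 × 0.10768 = 0.0971 m

S_c ≈ 0.0971 m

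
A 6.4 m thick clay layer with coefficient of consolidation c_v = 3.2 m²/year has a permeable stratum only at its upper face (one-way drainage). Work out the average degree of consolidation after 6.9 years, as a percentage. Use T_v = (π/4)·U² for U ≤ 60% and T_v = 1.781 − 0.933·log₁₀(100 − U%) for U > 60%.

U ≈ 78.6 %

Drainage path length: H_d = H = 6.4 m (single drainage).
T_v = c_v·t/H_d² = 3.2×6.9/6.4² = 0.53906.
T_v = 0.53906 corresponds to the U > 60% branch:
U = 1 − 10^((1.781 − T_v)/0.933)/100 = 0.7856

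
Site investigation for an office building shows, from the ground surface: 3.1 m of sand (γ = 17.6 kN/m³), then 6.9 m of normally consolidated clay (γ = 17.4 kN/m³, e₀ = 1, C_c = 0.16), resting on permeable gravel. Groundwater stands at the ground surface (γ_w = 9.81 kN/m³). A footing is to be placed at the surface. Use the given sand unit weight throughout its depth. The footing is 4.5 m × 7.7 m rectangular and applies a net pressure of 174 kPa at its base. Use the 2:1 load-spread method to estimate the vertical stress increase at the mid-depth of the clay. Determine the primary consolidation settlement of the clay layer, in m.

S_c ≈ 0.136 m

Mid-depth of clay below the ground surface: z = 3.1 + 6.9/2 = 6.55 m.
Total vertical stress at mid-clay: σ_v = 17.6×3.1 + 17.4×3.45 = 114.59 kPa.
Pore pressure: u = 9.81×(6.55 − 0) = 64.255 kPa.
Initial effective stress: σ'_0 = σ_v − u = 114.59 − 64.255 = 50.335 kPa.
Stress increase at mid-clay by the 2:1 spreading method:
Δσ = qBL/((B+z)(L+z)) = 174×4.5×7.7/((4.5+6.55)(7.7+6.55)) = 38.289 kPa
Final effective stress: σ'_f = σ'_0 + Δσ = 50.335 + 38.289 = 88.624 kPa.
Normally consolidated clay, so the full stress increment lies on the virgin compression line:
S_c = C_c·H/(1+e₀)·log₁₀(σ'_f/σ'_0) = 0.16×6.9/(1+1)×log₁₀(88.624/50.335)
    = 0.552 × 0.24568 = 0.1356 m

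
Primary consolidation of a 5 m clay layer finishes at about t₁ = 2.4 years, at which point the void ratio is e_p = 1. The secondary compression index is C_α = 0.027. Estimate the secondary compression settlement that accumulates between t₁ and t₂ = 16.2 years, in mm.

S_s ≈ 56 mm

Secondary compression: S_s = C_α·H/(1+e_p)·log₁₀(t₂/t₁)
S_s = 0.027×5/(1+1)×log₁₀(16.2/2.4)
    = 0.0675 × 0.8293 = 0.05598 m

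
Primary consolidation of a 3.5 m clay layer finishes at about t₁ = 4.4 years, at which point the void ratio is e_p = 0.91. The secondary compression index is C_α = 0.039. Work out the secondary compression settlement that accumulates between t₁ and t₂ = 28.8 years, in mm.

S_s ≈ 58.3 mm

Secondary compression: S_s = C_α·H/(1+e_p)·log₁₀(t₂/t₁)
S_s = 0.039×3.5/(1+0.91)×log₁₀(28.8/4.4)
    = 0.07147 × 0.8159 = 0.05831 m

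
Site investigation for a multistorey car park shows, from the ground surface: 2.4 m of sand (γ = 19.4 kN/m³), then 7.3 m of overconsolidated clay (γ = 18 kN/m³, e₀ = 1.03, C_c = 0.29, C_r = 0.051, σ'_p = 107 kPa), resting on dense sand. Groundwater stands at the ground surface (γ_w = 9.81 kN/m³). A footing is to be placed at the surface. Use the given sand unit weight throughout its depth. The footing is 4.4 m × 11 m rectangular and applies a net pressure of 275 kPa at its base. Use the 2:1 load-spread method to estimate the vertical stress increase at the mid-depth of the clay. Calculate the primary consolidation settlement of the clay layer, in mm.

Mid-depth of clay below the ground surface: z = 2.4 + 7.3/2 = 6.05 m.
Total vertical stress at mid-clay: σ_v = 19.4×2.4 + 18×3.65 = 112.26 kPa.
Pore pressure: u = 9.81×(6.05 − 0) = 59.351 kPa.
Initial effective stress: σ'_0 = σ_v − u = 112.26 − 59.351 = 52.909 kPa.
Stress increase at mid-clay by the 2:1 spreading method:
Δσ = qBL/((B+z)(L+z)) = 275×4.4×11/((4.4+6.05)(11+6.05)) = 74.703 kPa
Final effective stress: σ'_f = 52.909 + 74.703 = 127.61 kPa.
σ'_f = 127.61 > σ'_p = 107 kPa, so the stress path crosses the preconsolidation pressure — recompression up to σ'_p, then virgin compression beyond:
S_c = H/(1+e₀)·[C_r·log₁₀(σ'_p/σ'_0) + C_c·log₁₀(σ'_f/σ'_p)]
    = 7.3/2.03 × [0.051×log₁₀(107/52.909) + 0.29×log₁₀(127.61/107)]
    = 3.5961 × [0.015599 + 0.022185] = 0.1359 m

S_c ≈ 136 mm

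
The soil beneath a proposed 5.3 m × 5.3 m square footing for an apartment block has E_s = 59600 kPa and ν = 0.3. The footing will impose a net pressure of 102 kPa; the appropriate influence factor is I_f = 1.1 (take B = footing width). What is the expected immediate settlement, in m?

S_e ≈ 0.00908 m

Immediate (elastic) settlement: S_e = q·B·(1−ν²)/E_s · I_f.
S_e = 102 × 5.3 × (1 − 0.3²) / 59600 × 1.1
    = 102 × 5.3 × 0.91 / 59600 × 1.1
    = 0.00908 m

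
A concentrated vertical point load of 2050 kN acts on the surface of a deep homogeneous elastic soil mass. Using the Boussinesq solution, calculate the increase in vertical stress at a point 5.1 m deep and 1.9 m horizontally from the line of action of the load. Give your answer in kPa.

Boussinesq vertical stress below a point load on an elastic half-space:
Δσ_z = 3P/(2πz²) · [1 + (r/z)²]^(−5/2)
r/z = 1.9/5.1 = 0.37255; [1+(r/z)²]^(−5/2) = 0.72258.
Δσ_z = 3×2050/(2π×5.1²) × 0.72258 = 37.632 × 0.72258 = 27.19 kPa

Δσ_z ≈ 27.2 kPa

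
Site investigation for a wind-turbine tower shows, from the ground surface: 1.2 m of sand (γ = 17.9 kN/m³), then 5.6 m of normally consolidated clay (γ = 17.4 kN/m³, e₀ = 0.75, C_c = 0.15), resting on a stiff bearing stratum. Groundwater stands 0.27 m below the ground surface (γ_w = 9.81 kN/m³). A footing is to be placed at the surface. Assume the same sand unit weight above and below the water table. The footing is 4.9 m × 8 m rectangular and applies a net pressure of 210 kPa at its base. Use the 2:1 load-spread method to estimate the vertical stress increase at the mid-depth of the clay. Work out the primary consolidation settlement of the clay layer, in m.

S_c ≈ 0.248 m

Mid-depth of clay below the ground surface: z = 1.2 + 5.6/2 = 4 m.
Total vertical stress at mid-clay: σ_v = 17.9×1.2 + 17.4×2.8 = 70.2 kPa.
Pore pressure: u = 9.81×(4 − 0.27) = 36.591 kPa.
Initial effective stress: σ'_0 = σ_v − u = 70.2 − 36.591 = 33.609 kPa.
Stress increase at mid-clay by the 2:1 spreading method:
Δσ = qBL/((B+z)(L+z)) = 210×4.9×8/((4.9+4)(8+4)) = 77.079 kPa
Final effective stress: σ'_f = σ'_0 + Δσ = 33.609 + 77.079 = 110.69 kPa.
Normally consolidated clay, so the full stress increment lies on the virgin compression line:
S_c = C_c·H/(1+e₀)·log₁₀(σ'_f/σ'_0) = 0.15×5.6/(1+0.75)×log₁₀(110.69/33.609)
    = 0.48 × 0.51765 = 0.2485 m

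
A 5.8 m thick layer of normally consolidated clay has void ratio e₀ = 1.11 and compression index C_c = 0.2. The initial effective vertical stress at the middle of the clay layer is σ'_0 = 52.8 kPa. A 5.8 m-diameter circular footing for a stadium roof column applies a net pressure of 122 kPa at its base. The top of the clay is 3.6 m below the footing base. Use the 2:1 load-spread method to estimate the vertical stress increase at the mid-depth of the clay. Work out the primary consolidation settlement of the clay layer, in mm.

Mid-depth of clay below the footing base: z = 3.6 + 5.8/2 = 6.5 m.
Stress increase at mid-clay by the 2:1 spreading method:
Δσ ≈ qD²/(D+z)² = 122×5.8²/(5.8+6.5)² = 27.127 kPa
Final effective stress: σ'_f = σ'_0 + Δσ = 52.8 + 27.127 = 79.927 kPa.
Normally consolidated clay, so the full stress increment lies on the virgin compression line:
S_c = C_c·H/(1+e₀)·log₁₀(σ'_f/σ'_0) = 0.2×5.8/(1+1.11)×log₁₀(79.927/52.8)
    = 0.54976 × 0.18006 = 0.09899 m

S_c ≈ 99 mm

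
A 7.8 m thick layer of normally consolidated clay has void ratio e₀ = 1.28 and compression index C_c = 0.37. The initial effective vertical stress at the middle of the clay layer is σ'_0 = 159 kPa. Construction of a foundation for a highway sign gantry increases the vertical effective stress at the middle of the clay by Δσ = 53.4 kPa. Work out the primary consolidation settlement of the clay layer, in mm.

Final effective stress: σ'_f = σ'_0 + Δσ = 159 + 53.4 = 212.4 kPa.
Normally consolidated clay, so the full stress increment lies on the virgin compression line:
S_c = C_c·H/(1+e₀)·log₁₀(σ'_f/σ'_0) = 0.37×7.8/(1+1.28)×log₁₀(212.4/159)
    = 1.2658 × 0.12576 = 0.1592 m

S_c ≈ 159 mm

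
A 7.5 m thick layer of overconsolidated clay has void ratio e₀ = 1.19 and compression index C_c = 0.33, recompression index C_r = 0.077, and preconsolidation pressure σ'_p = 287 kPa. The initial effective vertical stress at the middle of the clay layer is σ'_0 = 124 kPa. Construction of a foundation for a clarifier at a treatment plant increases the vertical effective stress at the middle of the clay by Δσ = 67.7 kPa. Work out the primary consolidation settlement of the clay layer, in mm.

S_c ≈ 49.9 mm

Final effective stress: σ'_f = 124 + 67.7 = 191.7 kPa.
σ'_f = 191.7 ≤ σ'_p = 287 kPa, so the clay remains overconsolidated and only the recompression index applies:
S_c = C_r·H/(1+e₀)·log₁₀(σ'_f/σ'_0) = 0.077×7.5/2.19×log₁₀(191.7/124)
    = 0.2637 × 0.1892 = 0.04989 m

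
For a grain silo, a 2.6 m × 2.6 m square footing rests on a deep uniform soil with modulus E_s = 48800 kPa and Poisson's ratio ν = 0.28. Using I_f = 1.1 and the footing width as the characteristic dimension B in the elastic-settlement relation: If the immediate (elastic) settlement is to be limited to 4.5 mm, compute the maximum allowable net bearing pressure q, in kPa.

S_e = q·B·(1−ν²)/E_s · I_f  ⇒  q = S_e·E_s / (B·(1−ν²)·I_f).
q = 0.0045 × 48800 / (2.6 × 0.9216 × 1.1) = 83.32 kPa

q ≈ 83.3 kPa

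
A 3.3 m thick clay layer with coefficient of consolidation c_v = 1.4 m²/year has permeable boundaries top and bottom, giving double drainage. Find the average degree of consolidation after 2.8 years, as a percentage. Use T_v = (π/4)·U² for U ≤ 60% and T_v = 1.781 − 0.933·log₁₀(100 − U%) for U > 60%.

U ≈ 97.7 %

Drainage path length: H_d = H/2 = 1.65 m (double drainage).
T_v = c_v·t/H_d² = 1.4×2.8/1.65² = 1.4399.
T_v = 1.4399 corresponds to the U > 60% branch:
U = 1 − 10^((1.781 − T_v)/0.933)/100 = 0.9768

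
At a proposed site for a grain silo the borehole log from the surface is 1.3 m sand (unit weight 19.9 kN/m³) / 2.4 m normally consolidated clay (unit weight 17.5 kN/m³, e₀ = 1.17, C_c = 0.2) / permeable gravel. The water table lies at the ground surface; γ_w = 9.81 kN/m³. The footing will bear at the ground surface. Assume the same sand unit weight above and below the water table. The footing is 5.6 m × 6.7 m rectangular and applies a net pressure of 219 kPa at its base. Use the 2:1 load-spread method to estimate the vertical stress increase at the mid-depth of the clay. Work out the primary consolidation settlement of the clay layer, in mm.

Mid-depth of clay below the ground surface: z = 1.3 + 2.4/2 = 2.5 m.
Total vertical stress at mid-clay: σ_v = 19.9×1.3 + 17.5×1.2 = 46.87 kPa.
Pore pressure: u = 9.81×(2.5 − 0) = 24.525 kPa.
Initial effective stress: σ'_0 = σ_v − u = 46.87 − 24.525 = 22.345 kPa.
Stress increase at mid-clay by the 2:1 spreading method:
Δσ = qBL/((B+z)(L+z)) = 219×5.6×6.7/((5.6+2.5)(6.7+2.5)) = 110.26 kPa
Final effective stress: σ'_f = σ'_0 + Δσ = 22.345 + 110.26 = 132.61 kPa.
Normally consolidated clay, so the full stress increment lies on the virgin compression line:
S_c = C_c·H/(1+e₀)·log₁₀(σ'_f/σ'_0) = 0.2×2.4/(1+1.17)×log₁₀(132.61/22.345)
    = 0.2212 × 0.7734 = 0.1711 m

S_c ≈ 171 mm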